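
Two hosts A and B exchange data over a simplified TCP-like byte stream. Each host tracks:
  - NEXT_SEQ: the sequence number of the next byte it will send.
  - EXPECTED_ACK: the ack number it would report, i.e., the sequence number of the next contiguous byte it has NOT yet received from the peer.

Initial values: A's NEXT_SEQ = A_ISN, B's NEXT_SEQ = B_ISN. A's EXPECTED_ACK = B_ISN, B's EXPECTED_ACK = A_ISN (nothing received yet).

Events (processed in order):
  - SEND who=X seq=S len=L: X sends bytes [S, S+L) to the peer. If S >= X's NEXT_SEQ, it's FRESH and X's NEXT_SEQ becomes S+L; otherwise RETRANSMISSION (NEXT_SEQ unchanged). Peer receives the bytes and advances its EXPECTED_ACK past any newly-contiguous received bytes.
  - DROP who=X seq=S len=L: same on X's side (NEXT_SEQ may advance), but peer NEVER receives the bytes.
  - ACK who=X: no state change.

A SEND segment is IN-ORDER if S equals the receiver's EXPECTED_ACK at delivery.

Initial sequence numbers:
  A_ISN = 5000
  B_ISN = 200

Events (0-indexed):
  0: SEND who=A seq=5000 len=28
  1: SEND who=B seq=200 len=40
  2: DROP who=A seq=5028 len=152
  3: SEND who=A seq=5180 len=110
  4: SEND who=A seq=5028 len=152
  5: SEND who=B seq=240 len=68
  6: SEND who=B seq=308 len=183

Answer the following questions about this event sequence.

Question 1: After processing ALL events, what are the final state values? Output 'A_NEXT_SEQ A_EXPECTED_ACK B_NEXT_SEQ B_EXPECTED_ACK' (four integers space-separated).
Answer: 5290 491 491 5290

Derivation:
After event 0: A_seq=5028 A_ack=200 B_seq=200 B_ack=5028
After event 1: A_seq=5028 A_ack=240 B_seq=240 B_ack=5028
After event 2: A_seq=5180 A_ack=240 B_seq=240 B_ack=5028
After event 3: A_seq=5290 A_ack=240 B_seq=240 B_ack=5028
After event 4: A_seq=5290 A_ack=240 B_seq=240 B_ack=5290
After event 5: A_seq=5290 A_ack=308 B_seq=308 B_ack=5290
After event 6: A_seq=5290 A_ack=491 B_seq=491 B_ack=5290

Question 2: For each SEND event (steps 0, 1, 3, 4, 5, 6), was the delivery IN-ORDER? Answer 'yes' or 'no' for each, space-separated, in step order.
Answer: yes yes no yes yes yes

Derivation:
Step 0: SEND seq=5000 -> in-order
Step 1: SEND seq=200 -> in-order
Step 3: SEND seq=5180 -> out-of-order
Step 4: SEND seq=5028 -> in-order
Step 5: SEND seq=240 -> in-order
Step 6: SEND seq=308 -> in-order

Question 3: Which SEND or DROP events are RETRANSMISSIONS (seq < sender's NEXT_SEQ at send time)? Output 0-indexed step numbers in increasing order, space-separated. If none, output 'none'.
Step 0: SEND seq=5000 -> fresh
Step 1: SEND seq=200 -> fresh
Step 2: DROP seq=5028 -> fresh
Step 3: SEND seq=5180 -> fresh
Step 4: SEND seq=5028 -> retransmit
Step 5: SEND seq=240 -> fresh
Step 6: SEND seq=308 -> fresh

Answer: 4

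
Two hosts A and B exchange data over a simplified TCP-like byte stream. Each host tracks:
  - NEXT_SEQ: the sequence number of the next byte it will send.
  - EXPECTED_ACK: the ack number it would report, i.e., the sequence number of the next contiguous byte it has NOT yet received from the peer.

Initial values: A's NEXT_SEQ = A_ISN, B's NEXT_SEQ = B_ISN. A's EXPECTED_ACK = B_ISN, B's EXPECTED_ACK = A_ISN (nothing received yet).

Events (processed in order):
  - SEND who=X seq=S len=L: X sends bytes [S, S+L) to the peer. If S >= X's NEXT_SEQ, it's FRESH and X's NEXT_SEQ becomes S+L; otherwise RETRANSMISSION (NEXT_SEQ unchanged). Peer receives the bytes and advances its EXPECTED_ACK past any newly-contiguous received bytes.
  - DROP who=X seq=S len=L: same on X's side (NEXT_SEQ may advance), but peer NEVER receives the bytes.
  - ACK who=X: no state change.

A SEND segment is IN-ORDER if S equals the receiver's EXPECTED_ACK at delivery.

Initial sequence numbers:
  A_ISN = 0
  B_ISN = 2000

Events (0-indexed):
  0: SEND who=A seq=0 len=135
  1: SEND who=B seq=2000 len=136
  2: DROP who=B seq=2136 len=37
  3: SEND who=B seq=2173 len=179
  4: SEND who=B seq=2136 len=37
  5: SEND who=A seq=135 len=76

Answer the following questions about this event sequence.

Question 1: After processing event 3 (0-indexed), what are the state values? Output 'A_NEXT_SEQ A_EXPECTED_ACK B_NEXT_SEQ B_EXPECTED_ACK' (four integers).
After event 0: A_seq=135 A_ack=2000 B_seq=2000 B_ack=135
After event 1: A_seq=135 A_ack=2136 B_seq=2136 B_ack=135
After event 2: A_seq=135 A_ack=2136 B_seq=2173 B_ack=135
After event 3: A_seq=135 A_ack=2136 B_seq=2352 B_ack=135

135 2136 2352 135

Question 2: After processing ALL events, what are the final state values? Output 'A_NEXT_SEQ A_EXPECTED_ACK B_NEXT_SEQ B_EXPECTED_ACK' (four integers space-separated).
Answer: 211 2352 2352 211

Derivation:
After event 0: A_seq=135 A_ack=2000 B_seq=2000 B_ack=135
After event 1: A_seq=135 A_ack=2136 B_seq=2136 B_ack=135
After event 2: A_seq=135 A_ack=2136 B_seq=2173 B_ack=135
After event 3: A_seq=135 A_ack=2136 B_seq=2352 B_ack=135
After event 4: A_seq=135 A_ack=2352 B_seq=2352 B_ack=135
After event 5: A_seq=211 A_ack=2352 B_seq=2352 B_ack=211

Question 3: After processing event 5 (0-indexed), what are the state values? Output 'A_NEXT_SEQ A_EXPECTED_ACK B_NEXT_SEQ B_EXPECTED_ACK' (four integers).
After event 0: A_seq=135 A_ack=2000 B_seq=2000 B_ack=135
After event 1: A_seq=135 A_ack=2136 B_seq=2136 B_ack=135
After event 2: A_seq=135 A_ack=2136 B_seq=2173 B_ack=135
After event 3: A_seq=135 A_ack=2136 B_seq=2352 B_ack=135
After event 4: A_seq=135 A_ack=2352 B_seq=2352 B_ack=135
After event 5: A_seq=211 A_ack=2352 B_seq=2352 B_ack=211

211 2352 2352 211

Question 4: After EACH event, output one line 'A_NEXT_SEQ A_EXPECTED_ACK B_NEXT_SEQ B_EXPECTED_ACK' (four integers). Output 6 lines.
135 2000 2000 135
135 2136 2136 135
135 2136 2173 135
135 2136 2352 135
135 2352 2352 135
211 2352 2352 211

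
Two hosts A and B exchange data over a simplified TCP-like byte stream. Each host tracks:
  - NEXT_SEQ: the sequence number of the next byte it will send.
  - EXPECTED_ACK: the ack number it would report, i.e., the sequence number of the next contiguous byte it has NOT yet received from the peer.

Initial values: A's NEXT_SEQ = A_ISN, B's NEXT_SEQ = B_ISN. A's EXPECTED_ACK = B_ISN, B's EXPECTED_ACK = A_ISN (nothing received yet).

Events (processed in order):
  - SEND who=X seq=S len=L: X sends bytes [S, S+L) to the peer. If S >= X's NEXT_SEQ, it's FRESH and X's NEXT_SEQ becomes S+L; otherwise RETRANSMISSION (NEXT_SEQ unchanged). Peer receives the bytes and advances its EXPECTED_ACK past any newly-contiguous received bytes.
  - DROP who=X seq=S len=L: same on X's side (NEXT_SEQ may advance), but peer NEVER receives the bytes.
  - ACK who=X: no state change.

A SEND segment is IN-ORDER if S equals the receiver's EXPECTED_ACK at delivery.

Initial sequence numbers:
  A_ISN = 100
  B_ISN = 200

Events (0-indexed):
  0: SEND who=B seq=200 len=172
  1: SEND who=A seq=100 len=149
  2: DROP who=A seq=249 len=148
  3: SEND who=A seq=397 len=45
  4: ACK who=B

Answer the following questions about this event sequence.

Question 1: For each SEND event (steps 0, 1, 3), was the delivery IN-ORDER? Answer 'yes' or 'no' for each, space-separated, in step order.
Answer: yes yes no

Derivation:
Step 0: SEND seq=200 -> in-order
Step 1: SEND seq=100 -> in-order
Step 3: SEND seq=397 -> out-of-order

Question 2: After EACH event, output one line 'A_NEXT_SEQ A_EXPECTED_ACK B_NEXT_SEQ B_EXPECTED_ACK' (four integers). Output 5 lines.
100 372 372 100
249 372 372 249
397 372 372 249
442 372 372 249
442 372 372 249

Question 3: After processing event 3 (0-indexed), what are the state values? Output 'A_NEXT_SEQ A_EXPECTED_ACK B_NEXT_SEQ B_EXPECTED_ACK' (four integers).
After event 0: A_seq=100 A_ack=372 B_seq=372 B_ack=100
After event 1: A_seq=249 A_ack=372 B_seq=372 B_ack=249
After event 2: A_seq=397 A_ack=372 B_seq=372 B_ack=249
After event 3: A_seq=442 A_ack=372 B_seq=372 B_ack=249

442 372 372 249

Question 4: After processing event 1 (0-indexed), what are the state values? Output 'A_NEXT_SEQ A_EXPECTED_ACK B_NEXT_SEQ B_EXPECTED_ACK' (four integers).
After event 0: A_seq=100 A_ack=372 B_seq=372 B_ack=100
After event 1: A_seq=249 A_ack=372 B_seq=372 B_ack=249

249 372 372 249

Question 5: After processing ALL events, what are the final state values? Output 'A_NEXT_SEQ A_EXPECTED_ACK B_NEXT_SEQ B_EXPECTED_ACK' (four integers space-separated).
Answer: 442 372 372 249

Derivation:
After event 0: A_seq=100 A_ack=372 B_seq=372 B_ack=100
After event 1: A_seq=249 A_ack=372 B_seq=372 B_ack=249
After event 2: A_seq=397 A_ack=372 B_seq=372 B_ack=249
After event 3: A_seq=442 A_ack=372 B_seq=372 B_ack=249
After event 4: A_seq=442 A_ack=372 B_seq=372 B_ack=249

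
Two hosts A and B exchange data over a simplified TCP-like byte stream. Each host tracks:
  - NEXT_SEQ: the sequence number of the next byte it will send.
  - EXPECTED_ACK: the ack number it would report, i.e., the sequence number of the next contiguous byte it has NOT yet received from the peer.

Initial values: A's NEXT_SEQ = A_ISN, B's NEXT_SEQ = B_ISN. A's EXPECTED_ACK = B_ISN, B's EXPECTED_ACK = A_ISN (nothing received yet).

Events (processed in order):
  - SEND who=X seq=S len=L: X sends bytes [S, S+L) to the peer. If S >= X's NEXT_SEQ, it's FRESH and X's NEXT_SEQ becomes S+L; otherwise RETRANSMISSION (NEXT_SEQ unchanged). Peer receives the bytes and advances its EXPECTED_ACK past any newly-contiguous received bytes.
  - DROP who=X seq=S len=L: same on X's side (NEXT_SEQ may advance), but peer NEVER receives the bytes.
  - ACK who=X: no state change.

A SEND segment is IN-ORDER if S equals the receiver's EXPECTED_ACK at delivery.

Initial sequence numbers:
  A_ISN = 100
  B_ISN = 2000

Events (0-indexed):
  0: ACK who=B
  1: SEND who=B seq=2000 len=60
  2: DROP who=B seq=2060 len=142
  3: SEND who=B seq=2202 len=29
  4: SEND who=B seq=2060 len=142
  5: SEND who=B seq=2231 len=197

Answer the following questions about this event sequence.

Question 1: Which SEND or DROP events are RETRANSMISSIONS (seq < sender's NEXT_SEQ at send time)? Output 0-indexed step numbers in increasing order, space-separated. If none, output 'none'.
Step 1: SEND seq=2000 -> fresh
Step 2: DROP seq=2060 -> fresh
Step 3: SEND seq=2202 -> fresh
Step 4: SEND seq=2060 -> retransmit
Step 5: SEND seq=2231 -> fresh

Answer: 4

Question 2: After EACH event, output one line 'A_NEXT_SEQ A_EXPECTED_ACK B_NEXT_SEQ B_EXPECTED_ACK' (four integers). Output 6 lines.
100 2000 2000 100
100 2060 2060 100
100 2060 2202 100
100 2060 2231 100
100 2231 2231 100
100 2428 2428 100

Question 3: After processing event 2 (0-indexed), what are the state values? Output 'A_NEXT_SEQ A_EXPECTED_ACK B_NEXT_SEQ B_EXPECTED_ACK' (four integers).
After event 0: A_seq=100 A_ack=2000 B_seq=2000 B_ack=100
After event 1: A_seq=100 A_ack=2060 B_seq=2060 B_ack=100
After event 2: A_seq=100 A_ack=2060 B_seq=2202 B_ack=100

100 2060 2202 100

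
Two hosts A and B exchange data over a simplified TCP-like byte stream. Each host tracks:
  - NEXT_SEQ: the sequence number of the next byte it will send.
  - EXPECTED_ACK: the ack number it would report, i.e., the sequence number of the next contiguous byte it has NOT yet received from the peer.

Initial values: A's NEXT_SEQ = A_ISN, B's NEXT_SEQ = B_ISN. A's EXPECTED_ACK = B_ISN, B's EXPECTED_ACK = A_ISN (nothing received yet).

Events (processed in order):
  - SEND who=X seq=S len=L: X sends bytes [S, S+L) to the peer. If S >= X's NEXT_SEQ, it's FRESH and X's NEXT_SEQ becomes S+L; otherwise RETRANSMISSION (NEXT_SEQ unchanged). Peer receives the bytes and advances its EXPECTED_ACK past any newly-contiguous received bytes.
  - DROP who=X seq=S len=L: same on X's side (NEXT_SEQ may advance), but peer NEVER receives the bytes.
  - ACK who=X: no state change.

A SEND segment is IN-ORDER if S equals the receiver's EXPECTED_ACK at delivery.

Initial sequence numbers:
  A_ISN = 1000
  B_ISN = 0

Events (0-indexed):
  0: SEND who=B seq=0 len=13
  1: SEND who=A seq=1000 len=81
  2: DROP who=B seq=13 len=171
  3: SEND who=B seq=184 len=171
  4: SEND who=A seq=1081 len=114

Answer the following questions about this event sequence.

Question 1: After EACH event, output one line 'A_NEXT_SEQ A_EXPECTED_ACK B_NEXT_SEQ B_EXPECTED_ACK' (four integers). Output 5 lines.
1000 13 13 1000
1081 13 13 1081
1081 13 184 1081
1081 13 355 1081
1195 13 355 1195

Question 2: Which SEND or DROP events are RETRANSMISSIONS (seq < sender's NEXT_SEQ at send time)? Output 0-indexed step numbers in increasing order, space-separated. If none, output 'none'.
Step 0: SEND seq=0 -> fresh
Step 1: SEND seq=1000 -> fresh
Step 2: DROP seq=13 -> fresh
Step 3: SEND seq=184 -> fresh
Step 4: SEND seq=1081 -> fresh

Answer: none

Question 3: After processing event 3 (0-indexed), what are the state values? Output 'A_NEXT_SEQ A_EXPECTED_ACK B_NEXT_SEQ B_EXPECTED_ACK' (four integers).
After event 0: A_seq=1000 A_ack=13 B_seq=13 B_ack=1000
After event 1: A_seq=1081 A_ack=13 B_seq=13 B_ack=1081
After event 2: A_seq=1081 A_ack=13 B_seq=184 B_ack=1081
After event 3: A_seq=1081 A_ack=13 B_seq=355 B_ack=1081

1081 13 355 1081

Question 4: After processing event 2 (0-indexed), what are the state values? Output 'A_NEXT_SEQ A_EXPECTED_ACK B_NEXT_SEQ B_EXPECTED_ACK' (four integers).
After event 0: A_seq=1000 A_ack=13 B_seq=13 B_ack=1000
After event 1: A_seq=1081 A_ack=13 B_seq=13 B_ack=1081
After event 2: A_seq=1081 A_ack=13 B_seq=184 B_ack=1081

1081 13 184 1081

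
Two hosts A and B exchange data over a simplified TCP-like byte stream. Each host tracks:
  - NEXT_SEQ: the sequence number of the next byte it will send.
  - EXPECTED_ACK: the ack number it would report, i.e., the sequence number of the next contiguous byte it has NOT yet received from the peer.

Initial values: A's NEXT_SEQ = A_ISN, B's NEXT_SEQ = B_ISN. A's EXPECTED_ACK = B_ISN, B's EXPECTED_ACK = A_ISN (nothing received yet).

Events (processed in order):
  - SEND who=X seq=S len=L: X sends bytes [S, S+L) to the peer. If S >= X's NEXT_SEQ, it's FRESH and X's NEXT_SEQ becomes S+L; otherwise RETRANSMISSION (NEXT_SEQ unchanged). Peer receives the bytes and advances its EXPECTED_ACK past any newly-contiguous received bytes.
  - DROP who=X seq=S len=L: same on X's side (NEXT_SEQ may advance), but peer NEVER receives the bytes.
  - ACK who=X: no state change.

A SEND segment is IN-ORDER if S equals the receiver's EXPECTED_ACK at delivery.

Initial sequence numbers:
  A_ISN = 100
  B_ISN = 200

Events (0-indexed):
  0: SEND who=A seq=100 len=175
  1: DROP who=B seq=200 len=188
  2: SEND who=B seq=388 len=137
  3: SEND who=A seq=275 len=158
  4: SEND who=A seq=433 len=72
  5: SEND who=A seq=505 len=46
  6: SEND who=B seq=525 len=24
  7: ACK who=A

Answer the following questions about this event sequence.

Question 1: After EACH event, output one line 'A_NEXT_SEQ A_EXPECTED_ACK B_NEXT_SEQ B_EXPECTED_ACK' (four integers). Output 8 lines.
275 200 200 275
275 200 388 275
275 200 525 275
433 200 525 433
505 200 525 505
551 200 525 551
551 200 549 551
551 200 549 551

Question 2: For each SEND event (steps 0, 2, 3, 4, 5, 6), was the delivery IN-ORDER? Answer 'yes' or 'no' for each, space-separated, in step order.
Answer: yes no yes yes yes no

Derivation:
Step 0: SEND seq=100 -> in-order
Step 2: SEND seq=388 -> out-of-order
Step 3: SEND seq=275 -> in-order
Step 4: SEND seq=433 -> in-order
Step 5: SEND seq=505 -> in-order
Step 6: SEND seq=525 -> out-of-order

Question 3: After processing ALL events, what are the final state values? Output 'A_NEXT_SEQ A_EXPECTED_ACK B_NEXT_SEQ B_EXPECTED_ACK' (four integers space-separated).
After event 0: A_seq=275 A_ack=200 B_seq=200 B_ack=275
After event 1: A_seq=275 A_ack=200 B_seq=388 B_ack=275
After event 2: A_seq=275 A_ack=200 B_seq=525 B_ack=275
After event 3: A_seq=433 A_ack=200 B_seq=525 B_ack=433
After event 4: A_seq=505 A_ack=200 B_seq=525 B_ack=505
After event 5: A_seq=551 A_ack=200 B_seq=525 B_ack=551
After event 6: A_seq=551 A_ack=200 B_seq=549 B_ack=551
After event 7: A_seq=551 A_ack=200 B_seq=549 B_ack=551

Answer: 551 200 549 551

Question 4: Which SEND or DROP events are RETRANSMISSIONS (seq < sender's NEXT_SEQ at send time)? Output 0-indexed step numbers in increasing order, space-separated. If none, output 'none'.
Step 0: SEND seq=100 -> fresh
Step 1: DROP seq=200 -> fresh
Step 2: SEND seq=388 -> fresh
Step 3: SEND seq=275 -> fresh
Step 4: SEND seq=433 -> fresh
Step 5: SEND seq=505 -> fresh
Step 6: SEND seq=525 -> fresh

Answer: none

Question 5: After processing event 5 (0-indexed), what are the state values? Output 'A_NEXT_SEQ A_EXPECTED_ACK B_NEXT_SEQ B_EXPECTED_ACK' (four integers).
After event 0: A_seq=275 A_ack=200 B_seq=200 B_ack=275
After event 1: A_seq=275 A_ack=200 B_seq=388 B_ack=275
After event 2: A_seq=275 A_ack=200 B_seq=525 B_ack=275
After event 3: A_seq=433 A_ack=200 B_seq=525 B_ack=433
After event 4: A_seq=505 A_ack=200 B_seq=525 B_ack=505
After event 5: A_seq=551 A_ack=200 B_seq=525 B_ack=551

551 200 525 551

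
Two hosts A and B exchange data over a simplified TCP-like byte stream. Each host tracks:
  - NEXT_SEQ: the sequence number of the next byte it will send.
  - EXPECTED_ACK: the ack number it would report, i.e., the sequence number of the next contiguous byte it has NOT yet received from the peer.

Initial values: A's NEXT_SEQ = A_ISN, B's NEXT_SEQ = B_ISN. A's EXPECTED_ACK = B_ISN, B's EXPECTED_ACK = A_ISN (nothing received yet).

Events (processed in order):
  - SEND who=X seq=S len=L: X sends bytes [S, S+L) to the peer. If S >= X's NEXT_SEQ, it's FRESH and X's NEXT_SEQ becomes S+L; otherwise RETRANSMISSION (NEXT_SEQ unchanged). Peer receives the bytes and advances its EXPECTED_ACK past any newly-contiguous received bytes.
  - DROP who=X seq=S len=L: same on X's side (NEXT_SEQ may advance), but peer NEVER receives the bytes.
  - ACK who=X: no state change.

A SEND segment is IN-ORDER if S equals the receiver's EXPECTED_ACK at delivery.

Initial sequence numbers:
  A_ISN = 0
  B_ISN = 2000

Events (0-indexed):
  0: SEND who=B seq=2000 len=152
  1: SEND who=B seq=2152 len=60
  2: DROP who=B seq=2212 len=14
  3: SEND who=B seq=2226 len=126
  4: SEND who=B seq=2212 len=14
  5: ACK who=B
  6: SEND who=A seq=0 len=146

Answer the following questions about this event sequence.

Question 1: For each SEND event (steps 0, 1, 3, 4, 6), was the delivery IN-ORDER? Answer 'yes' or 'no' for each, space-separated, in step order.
Step 0: SEND seq=2000 -> in-order
Step 1: SEND seq=2152 -> in-order
Step 3: SEND seq=2226 -> out-of-order
Step 4: SEND seq=2212 -> in-order
Step 6: SEND seq=0 -> in-order

Answer: yes yes no yes yes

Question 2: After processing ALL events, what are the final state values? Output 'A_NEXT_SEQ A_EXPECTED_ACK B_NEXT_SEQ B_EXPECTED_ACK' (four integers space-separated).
Answer: 146 2352 2352 146

Derivation:
After event 0: A_seq=0 A_ack=2152 B_seq=2152 B_ack=0
After event 1: A_seq=0 A_ack=2212 B_seq=2212 B_ack=0
After event 2: A_seq=0 A_ack=2212 B_seq=2226 B_ack=0
After event 3: A_seq=0 A_ack=2212 B_seq=2352 B_ack=0
After event 4: A_seq=0 A_ack=2352 B_seq=2352 B_ack=0
After event 5: A_seq=0 A_ack=2352 B_seq=2352 B_ack=0
After event 6: A_seq=146 A_ack=2352 B_seq=2352 B_ack=146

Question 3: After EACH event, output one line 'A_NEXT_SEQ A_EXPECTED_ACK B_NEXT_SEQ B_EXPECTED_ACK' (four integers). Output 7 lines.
0 2152 2152 0
0 2212 2212 0
0 2212 2226 0
0 2212 2352 0
0 2352 2352 0
0 2352 2352 0
146 2352 2352 146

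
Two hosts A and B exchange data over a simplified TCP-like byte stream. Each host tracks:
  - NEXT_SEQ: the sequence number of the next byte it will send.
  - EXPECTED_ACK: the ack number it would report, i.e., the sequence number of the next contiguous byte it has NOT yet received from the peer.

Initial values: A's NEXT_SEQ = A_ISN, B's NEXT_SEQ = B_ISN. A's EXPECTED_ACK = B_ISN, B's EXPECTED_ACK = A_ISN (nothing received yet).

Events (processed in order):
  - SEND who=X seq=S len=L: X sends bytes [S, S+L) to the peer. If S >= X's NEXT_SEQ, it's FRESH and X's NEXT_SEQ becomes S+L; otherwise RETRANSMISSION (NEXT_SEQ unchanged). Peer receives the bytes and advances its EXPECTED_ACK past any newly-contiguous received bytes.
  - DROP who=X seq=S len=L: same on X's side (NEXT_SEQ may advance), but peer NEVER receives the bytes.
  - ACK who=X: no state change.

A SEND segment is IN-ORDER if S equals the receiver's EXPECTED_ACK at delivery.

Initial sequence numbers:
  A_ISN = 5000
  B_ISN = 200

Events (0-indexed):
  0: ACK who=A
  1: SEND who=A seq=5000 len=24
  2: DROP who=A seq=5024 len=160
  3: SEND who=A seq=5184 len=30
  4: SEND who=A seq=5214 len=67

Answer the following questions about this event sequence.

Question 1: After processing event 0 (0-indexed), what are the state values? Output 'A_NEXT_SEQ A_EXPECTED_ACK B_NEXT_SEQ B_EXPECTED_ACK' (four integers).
After event 0: A_seq=5000 A_ack=200 B_seq=200 B_ack=5000

5000 200 200 5000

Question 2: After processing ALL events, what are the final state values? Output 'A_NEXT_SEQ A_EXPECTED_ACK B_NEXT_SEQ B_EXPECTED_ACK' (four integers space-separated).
After event 0: A_seq=5000 A_ack=200 B_seq=200 B_ack=5000
After event 1: A_seq=5024 A_ack=200 B_seq=200 B_ack=5024
After event 2: A_seq=5184 A_ack=200 B_seq=200 B_ack=5024
After event 3: A_seq=5214 A_ack=200 B_seq=200 B_ack=5024
After event 4: A_seq=5281 A_ack=200 B_seq=200 B_ack=5024

Answer: 5281 200 200 5024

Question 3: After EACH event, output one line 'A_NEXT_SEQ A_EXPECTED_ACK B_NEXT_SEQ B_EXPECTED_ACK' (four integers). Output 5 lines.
5000 200 200 5000
5024 200 200 5024
5184 200 200 5024
5214 200 200 5024
5281 200 200 5024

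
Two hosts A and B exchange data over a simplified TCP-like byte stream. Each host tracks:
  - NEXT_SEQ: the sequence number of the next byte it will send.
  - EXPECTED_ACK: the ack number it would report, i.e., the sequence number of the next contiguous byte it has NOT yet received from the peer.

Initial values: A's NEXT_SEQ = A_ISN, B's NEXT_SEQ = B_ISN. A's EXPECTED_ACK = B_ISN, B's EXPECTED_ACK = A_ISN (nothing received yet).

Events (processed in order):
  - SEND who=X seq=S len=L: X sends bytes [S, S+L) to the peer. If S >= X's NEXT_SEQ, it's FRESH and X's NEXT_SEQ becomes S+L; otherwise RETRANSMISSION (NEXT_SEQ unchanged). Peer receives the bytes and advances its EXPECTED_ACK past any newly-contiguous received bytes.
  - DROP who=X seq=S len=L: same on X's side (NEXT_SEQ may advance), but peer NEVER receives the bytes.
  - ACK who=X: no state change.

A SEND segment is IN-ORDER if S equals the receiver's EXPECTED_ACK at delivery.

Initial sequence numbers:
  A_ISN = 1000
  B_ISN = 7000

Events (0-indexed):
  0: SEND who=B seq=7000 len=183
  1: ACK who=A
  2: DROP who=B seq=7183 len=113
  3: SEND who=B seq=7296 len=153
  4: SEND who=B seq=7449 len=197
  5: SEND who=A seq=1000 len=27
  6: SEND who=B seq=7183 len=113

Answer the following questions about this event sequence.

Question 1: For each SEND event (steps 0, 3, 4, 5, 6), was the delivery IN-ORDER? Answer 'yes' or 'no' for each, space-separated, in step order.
Answer: yes no no yes yes

Derivation:
Step 0: SEND seq=7000 -> in-order
Step 3: SEND seq=7296 -> out-of-order
Step 4: SEND seq=7449 -> out-of-order
Step 5: SEND seq=1000 -> in-order
Step 6: SEND seq=7183 -> in-order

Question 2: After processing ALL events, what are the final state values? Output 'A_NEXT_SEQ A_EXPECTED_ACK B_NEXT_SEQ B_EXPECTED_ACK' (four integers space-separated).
After event 0: A_seq=1000 A_ack=7183 B_seq=7183 B_ack=1000
After event 1: A_seq=1000 A_ack=7183 B_seq=7183 B_ack=1000
After event 2: A_seq=1000 A_ack=7183 B_seq=7296 B_ack=1000
After event 3: A_seq=1000 A_ack=7183 B_seq=7449 B_ack=1000
After event 4: A_seq=1000 A_ack=7183 B_seq=7646 B_ack=1000
After event 5: A_seq=1027 A_ack=7183 B_seq=7646 B_ack=1027
After event 6: A_seq=1027 A_ack=7646 B_seq=7646 B_ack=1027

Answer: 1027 7646 7646 1027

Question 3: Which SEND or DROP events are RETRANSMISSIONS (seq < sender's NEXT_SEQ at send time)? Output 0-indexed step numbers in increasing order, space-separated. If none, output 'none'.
Answer: 6

Derivation:
Step 0: SEND seq=7000 -> fresh
Step 2: DROP seq=7183 -> fresh
Step 3: SEND seq=7296 -> fresh
Step 4: SEND seq=7449 -> fresh
Step 5: SEND seq=1000 -> fresh
Step 6: SEND seq=7183 -> retransmit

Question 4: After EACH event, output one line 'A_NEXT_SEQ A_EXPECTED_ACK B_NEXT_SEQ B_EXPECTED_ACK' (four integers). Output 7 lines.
1000 7183 7183 1000
1000 7183 7183 1000
1000 7183 7296 1000
1000 7183 7449 1000
1000 7183 7646 1000
1027 7183 7646 1027
1027 7646 7646 1027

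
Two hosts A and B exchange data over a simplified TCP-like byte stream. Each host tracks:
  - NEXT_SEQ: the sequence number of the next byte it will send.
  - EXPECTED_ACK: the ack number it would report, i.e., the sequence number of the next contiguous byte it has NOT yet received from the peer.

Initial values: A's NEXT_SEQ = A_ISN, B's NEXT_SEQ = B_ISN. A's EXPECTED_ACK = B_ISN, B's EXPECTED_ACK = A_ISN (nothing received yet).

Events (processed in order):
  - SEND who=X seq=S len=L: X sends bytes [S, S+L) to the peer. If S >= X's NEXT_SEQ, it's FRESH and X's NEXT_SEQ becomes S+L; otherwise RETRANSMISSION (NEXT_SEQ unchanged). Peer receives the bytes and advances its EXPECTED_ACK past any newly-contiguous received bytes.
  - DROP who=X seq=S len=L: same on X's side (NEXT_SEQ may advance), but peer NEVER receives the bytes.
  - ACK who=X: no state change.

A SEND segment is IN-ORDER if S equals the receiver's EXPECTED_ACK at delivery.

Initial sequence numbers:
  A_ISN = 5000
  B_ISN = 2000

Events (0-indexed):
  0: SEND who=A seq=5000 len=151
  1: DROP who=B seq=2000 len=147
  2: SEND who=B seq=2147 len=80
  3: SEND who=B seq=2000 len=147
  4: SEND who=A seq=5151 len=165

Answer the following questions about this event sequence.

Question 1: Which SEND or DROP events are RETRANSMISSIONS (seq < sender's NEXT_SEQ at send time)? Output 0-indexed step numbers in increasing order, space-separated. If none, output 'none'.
Answer: 3

Derivation:
Step 0: SEND seq=5000 -> fresh
Step 1: DROP seq=2000 -> fresh
Step 2: SEND seq=2147 -> fresh
Step 3: SEND seq=2000 -> retransmit
Step 4: SEND seq=5151 -> fresh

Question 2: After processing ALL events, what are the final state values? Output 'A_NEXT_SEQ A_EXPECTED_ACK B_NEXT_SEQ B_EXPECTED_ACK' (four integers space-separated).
Answer: 5316 2227 2227 5316

Derivation:
After event 0: A_seq=5151 A_ack=2000 B_seq=2000 B_ack=5151
After event 1: A_seq=5151 A_ack=2000 B_seq=2147 B_ack=5151
After event 2: A_seq=5151 A_ack=2000 B_seq=2227 B_ack=5151
After event 3: A_seq=5151 A_ack=2227 B_seq=2227 B_ack=5151
After event 4: A_seq=5316 A_ack=2227 B_seq=2227 B_ack=5316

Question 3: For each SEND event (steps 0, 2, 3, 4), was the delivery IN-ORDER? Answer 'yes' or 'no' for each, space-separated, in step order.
Answer: yes no yes yes

Derivation:
Step 0: SEND seq=5000 -> in-order
Step 2: SEND seq=2147 -> out-of-order
Step 3: SEND seq=2000 -> in-order
Step 4: SEND seq=5151 -> in-order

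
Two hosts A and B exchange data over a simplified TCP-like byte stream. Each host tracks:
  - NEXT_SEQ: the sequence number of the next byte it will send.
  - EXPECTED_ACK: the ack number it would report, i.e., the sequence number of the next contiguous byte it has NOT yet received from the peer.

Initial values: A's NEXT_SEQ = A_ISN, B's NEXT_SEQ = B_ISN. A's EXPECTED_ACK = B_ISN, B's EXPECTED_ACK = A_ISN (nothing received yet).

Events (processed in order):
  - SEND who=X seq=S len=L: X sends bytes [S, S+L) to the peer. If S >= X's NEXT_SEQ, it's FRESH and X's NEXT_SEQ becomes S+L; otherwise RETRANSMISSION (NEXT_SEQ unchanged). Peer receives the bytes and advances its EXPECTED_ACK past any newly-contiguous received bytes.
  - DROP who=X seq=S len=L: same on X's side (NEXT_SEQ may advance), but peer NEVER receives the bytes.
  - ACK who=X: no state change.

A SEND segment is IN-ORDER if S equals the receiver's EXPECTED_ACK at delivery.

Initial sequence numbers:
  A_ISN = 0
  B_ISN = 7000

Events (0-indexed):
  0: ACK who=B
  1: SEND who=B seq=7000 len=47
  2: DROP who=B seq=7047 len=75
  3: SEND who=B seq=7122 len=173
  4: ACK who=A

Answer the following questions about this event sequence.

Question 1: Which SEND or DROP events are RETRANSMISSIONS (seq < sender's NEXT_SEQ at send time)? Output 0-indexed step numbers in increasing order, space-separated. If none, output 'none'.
Step 1: SEND seq=7000 -> fresh
Step 2: DROP seq=7047 -> fresh
Step 3: SEND seq=7122 -> fresh

Answer: none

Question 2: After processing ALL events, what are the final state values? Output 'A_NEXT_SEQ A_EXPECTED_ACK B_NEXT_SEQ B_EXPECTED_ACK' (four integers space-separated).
Answer: 0 7047 7295 0

Derivation:
After event 0: A_seq=0 A_ack=7000 B_seq=7000 B_ack=0
After event 1: A_seq=0 A_ack=7047 B_seq=7047 B_ack=0
After event 2: A_seq=0 A_ack=7047 B_seq=7122 B_ack=0
After event 3: A_seq=0 A_ack=7047 B_seq=7295 B_ack=0
After event 4: A_seq=0 A_ack=7047 B_seq=7295 B_ack=0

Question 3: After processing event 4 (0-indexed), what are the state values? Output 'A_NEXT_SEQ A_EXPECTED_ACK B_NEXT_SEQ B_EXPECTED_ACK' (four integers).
After event 0: A_seq=0 A_ack=7000 B_seq=7000 B_ack=0
After event 1: A_seq=0 A_ack=7047 B_seq=7047 B_ack=0
After event 2: A_seq=0 A_ack=7047 B_seq=7122 B_ack=0
After event 3: A_seq=0 A_ack=7047 B_seq=7295 B_ack=0
After event 4: A_seq=0 A_ack=7047 B_seq=7295 B_ack=0

0 7047 7295 0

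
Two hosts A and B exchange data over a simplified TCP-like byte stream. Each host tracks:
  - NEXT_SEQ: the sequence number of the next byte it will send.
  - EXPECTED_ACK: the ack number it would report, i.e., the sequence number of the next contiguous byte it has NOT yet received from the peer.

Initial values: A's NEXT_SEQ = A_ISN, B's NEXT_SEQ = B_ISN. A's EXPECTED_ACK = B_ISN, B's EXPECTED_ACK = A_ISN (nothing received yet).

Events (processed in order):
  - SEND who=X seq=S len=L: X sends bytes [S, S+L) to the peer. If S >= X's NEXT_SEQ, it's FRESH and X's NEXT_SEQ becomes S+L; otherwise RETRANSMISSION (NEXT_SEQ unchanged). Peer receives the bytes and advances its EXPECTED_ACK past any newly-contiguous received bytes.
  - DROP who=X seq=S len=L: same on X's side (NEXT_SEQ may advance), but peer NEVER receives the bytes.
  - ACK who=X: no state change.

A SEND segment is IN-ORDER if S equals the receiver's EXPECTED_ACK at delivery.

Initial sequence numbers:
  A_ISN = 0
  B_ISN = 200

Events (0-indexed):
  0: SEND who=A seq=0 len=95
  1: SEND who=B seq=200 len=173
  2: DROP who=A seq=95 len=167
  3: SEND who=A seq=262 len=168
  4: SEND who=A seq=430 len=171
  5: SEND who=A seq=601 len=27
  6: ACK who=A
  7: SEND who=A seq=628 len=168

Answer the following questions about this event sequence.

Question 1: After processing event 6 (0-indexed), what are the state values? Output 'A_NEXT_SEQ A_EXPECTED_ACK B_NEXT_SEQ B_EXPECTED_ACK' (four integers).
After event 0: A_seq=95 A_ack=200 B_seq=200 B_ack=95
After event 1: A_seq=95 A_ack=373 B_seq=373 B_ack=95
After event 2: A_seq=262 A_ack=373 B_seq=373 B_ack=95
After event 3: A_seq=430 A_ack=373 B_seq=373 B_ack=95
After event 4: A_seq=601 A_ack=373 B_seq=373 B_ack=95
After event 5: A_seq=628 A_ack=373 B_seq=373 B_ack=95
After event 6: A_seq=628 A_ack=373 B_seq=373 B_ack=95

628 373 373 95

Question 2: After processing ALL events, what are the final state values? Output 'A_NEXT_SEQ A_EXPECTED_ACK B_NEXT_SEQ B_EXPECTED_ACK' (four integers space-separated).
Answer: 796 373 373 95

Derivation:
After event 0: A_seq=95 A_ack=200 B_seq=200 B_ack=95
After event 1: A_seq=95 A_ack=373 B_seq=373 B_ack=95
After event 2: A_seq=262 A_ack=373 B_seq=373 B_ack=95
After event 3: A_seq=430 A_ack=373 B_seq=373 B_ack=95
After event 4: A_seq=601 A_ack=373 B_seq=373 B_ack=95
After event 5: A_seq=628 A_ack=373 B_seq=373 B_ack=95
After event 6: A_seq=628 A_ack=373 B_seq=373 B_ack=95
After event 7: A_seq=796 A_ack=373 B_seq=373 B_ack=95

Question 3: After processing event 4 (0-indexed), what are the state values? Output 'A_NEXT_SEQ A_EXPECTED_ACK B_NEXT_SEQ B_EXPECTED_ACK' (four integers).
After event 0: A_seq=95 A_ack=200 B_seq=200 B_ack=95
After event 1: A_seq=95 A_ack=373 B_seq=373 B_ack=95
After event 2: A_seq=262 A_ack=373 B_seq=373 B_ack=95
After event 3: A_seq=430 A_ack=373 B_seq=373 B_ack=95
After event 4: A_seq=601 A_ack=373 B_seq=373 B_ack=95

601 373 373 95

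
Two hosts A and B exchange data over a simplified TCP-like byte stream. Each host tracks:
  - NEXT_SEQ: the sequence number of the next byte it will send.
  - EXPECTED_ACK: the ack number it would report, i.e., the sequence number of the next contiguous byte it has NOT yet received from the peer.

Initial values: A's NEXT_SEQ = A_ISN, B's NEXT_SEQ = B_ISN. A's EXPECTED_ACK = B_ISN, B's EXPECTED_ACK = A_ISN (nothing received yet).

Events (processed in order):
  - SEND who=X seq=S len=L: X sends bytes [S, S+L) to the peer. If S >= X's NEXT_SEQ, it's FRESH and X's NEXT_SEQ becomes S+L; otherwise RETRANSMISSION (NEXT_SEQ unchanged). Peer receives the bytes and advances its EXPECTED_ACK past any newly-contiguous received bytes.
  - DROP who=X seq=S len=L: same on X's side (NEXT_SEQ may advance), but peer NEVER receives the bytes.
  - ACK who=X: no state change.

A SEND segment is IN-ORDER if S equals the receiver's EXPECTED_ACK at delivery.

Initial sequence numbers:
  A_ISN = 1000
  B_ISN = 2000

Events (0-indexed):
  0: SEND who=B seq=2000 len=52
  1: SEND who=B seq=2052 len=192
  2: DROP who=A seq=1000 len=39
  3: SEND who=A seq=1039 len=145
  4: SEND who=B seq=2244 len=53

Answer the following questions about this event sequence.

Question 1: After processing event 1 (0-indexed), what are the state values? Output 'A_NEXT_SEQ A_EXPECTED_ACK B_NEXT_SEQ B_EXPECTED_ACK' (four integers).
After event 0: A_seq=1000 A_ack=2052 B_seq=2052 B_ack=1000
After event 1: A_seq=1000 A_ack=2244 B_seq=2244 B_ack=1000

1000 2244 2244 1000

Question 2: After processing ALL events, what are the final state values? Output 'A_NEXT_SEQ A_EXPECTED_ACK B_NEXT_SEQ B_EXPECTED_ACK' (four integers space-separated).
Answer: 1184 2297 2297 1000

Derivation:
After event 0: A_seq=1000 A_ack=2052 B_seq=2052 B_ack=1000
After event 1: A_seq=1000 A_ack=2244 B_seq=2244 B_ack=1000
After event 2: A_seq=1039 A_ack=2244 B_seq=2244 B_ack=1000
After event 3: A_seq=1184 A_ack=2244 B_seq=2244 B_ack=1000
After event 4: A_seq=1184 A_ack=2297 B_seq=2297 B_ack=1000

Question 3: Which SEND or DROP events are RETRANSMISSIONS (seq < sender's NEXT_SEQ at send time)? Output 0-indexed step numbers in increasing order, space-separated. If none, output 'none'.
Step 0: SEND seq=2000 -> fresh
Step 1: SEND seq=2052 -> fresh
Step 2: DROP seq=1000 -> fresh
Step 3: SEND seq=1039 -> fresh
Step 4: SEND seq=2244 -> fresh

Answer: none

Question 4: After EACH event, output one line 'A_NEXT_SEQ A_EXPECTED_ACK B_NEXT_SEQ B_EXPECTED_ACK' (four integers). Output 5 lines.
1000 2052 2052 1000
1000 2244 2244 1000
1039 2244 2244 1000
1184 2244 2244 1000
1184 2297 2297 1000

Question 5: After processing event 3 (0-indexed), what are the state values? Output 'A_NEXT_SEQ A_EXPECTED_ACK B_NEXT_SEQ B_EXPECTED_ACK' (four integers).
After event 0: A_seq=1000 A_ack=2052 B_seq=2052 B_ack=1000
After event 1: A_seq=1000 A_ack=2244 B_seq=2244 B_ack=1000
After event 2: A_seq=1039 A_ack=2244 B_seq=2244 B_ack=1000
After event 3: A_seq=1184 A_ack=2244 B_seq=2244 B_ack=1000

1184 2244 2244 1000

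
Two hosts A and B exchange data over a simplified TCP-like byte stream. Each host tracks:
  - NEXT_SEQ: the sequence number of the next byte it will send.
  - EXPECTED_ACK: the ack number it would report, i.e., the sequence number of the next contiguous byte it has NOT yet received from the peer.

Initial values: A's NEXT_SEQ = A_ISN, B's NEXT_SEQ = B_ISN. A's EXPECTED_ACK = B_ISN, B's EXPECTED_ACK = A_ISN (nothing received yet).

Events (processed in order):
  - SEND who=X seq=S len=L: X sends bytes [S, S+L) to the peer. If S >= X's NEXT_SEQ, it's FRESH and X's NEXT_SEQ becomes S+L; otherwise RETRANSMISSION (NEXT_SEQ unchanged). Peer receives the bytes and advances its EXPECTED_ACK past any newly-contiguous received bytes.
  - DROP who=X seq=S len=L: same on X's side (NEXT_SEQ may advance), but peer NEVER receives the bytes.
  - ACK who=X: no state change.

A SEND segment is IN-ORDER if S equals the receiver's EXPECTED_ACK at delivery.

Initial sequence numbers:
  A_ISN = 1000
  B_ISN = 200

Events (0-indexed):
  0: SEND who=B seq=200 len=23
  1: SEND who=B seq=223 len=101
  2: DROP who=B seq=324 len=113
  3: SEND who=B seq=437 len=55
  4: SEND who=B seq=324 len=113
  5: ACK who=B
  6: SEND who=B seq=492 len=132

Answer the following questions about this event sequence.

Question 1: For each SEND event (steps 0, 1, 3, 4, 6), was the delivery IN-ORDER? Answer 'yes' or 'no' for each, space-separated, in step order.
Step 0: SEND seq=200 -> in-order
Step 1: SEND seq=223 -> in-order
Step 3: SEND seq=437 -> out-of-order
Step 4: SEND seq=324 -> in-order
Step 6: SEND seq=492 -> in-order

Answer: yes yes no yes yes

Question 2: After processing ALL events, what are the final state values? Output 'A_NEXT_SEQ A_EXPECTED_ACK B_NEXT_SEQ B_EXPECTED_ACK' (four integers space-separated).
Answer: 1000 624 624 1000

Derivation:
After event 0: A_seq=1000 A_ack=223 B_seq=223 B_ack=1000
After event 1: A_seq=1000 A_ack=324 B_seq=324 B_ack=1000
After event 2: A_seq=1000 A_ack=324 B_seq=437 B_ack=1000
After event 3: A_seq=1000 A_ack=324 B_seq=492 B_ack=1000
After event 4: A_seq=1000 A_ack=492 B_seq=492 B_ack=1000
After event 5: A_seq=1000 A_ack=492 B_seq=492 B_ack=1000
After event 6: A_seq=1000 A_ack=624 B_seq=624 B_ack=1000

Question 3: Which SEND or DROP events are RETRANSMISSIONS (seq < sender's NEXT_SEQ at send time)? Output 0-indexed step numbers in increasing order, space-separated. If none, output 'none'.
Step 0: SEND seq=200 -> fresh
Step 1: SEND seq=223 -> fresh
Step 2: DROP seq=324 -> fresh
Step 3: SEND seq=437 -> fresh
Step 4: SEND seq=324 -> retransmit
Step 6: SEND seq=492 -> fresh

Answer: 4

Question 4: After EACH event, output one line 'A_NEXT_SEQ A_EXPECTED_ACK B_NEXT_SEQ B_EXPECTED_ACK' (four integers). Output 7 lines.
1000 223 223 1000
1000 324 324 1000
1000 324 437 1000
1000 324 492 1000
1000 492 492 1000
1000 492 492 1000
1000 624 624 1000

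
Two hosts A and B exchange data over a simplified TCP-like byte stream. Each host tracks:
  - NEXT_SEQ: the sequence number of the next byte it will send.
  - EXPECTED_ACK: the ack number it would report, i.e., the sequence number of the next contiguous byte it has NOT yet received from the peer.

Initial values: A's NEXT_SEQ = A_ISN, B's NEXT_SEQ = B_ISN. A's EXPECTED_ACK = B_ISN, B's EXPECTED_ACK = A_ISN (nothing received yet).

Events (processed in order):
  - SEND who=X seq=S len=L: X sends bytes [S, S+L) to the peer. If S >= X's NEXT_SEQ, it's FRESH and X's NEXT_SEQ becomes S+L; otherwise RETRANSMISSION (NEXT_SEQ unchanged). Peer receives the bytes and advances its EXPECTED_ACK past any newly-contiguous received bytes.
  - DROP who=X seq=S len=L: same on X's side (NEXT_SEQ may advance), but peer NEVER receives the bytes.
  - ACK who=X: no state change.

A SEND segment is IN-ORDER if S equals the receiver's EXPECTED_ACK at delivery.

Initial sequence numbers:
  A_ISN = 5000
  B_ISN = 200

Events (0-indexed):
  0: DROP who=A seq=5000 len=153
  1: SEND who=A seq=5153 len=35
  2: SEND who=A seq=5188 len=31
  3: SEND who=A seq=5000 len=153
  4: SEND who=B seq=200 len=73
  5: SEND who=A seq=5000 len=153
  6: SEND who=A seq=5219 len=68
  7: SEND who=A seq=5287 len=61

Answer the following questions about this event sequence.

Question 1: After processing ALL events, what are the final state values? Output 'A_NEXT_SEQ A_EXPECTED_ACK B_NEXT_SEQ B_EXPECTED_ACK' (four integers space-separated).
After event 0: A_seq=5153 A_ack=200 B_seq=200 B_ack=5000
After event 1: A_seq=5188 A_ack=200 B_seq=200 B_ack=5000
After event 2: A_seq=5219 A_ack=200 B_seq=200 B_ack=5000
After event 3: A_seq=5219 A_ack=200 B_seq=200 B_ack=5219
After event 4: A_seq=5219 A_ack=273 B_seq=273 B_ack=5219
After event 5: A_seq=5219 A_ack=273 B_seq=273 B_ack=5219
After event 6: A_seq=5287 A_ack=273 B_seq=273 B_ack=5287
After event 7: A_seq=5348 A_ack=273 B_seq=273 B_ack=5348

Answer: 5348 273 273 5348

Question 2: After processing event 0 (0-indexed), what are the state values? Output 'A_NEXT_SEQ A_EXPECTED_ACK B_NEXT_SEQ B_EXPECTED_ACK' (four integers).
After event 0: A_seq=5153 A_ack=200 B_seq=200 B_ack=5000

5153 200 200 5000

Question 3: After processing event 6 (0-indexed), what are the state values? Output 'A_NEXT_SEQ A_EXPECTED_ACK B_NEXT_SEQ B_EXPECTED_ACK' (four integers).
After event 0: A_seq=5153 A_ack=200 B_seq=200 B_ack=5000
After event 1: A_seq=5188 A_ack=200 B_seq=200 B_ack=5000
After event 2: A_seq=5219 A_ack=200 B_seq=200 B_ack=5000
After event 3: A_seq=5219 A_ack=200 B_seq=200 B_ack=5219
After event 4: A_seq=5219 A_ack=273 B_seq=273 B_ack=5219
After event 5: A_seq=5219 A_ack=273 B_seq=273 B_ack=5219
After event 6: A_seq=5287 A_ack=273 B_seq=273 B_ack=5287

5287 273 273 5287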